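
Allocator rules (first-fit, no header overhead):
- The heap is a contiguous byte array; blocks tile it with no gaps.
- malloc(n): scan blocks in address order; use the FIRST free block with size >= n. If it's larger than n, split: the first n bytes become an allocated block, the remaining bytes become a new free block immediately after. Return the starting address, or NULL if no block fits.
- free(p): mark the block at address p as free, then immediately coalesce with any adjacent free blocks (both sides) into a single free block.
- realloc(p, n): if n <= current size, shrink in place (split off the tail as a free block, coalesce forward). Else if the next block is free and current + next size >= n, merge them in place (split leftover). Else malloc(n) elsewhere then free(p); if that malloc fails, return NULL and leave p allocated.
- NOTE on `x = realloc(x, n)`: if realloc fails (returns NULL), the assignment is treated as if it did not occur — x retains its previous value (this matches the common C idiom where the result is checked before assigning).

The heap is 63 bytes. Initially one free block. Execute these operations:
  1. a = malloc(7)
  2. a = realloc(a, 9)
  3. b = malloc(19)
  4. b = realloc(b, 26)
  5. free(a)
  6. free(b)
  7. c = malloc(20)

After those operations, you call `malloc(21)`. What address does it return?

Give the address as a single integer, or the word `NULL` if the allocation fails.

Op 1: a = malloc(7) -> a = 0; heap: [0-6 ALLOC][7-62 FREE]
Op 2: a = realloc(a, 9) -> a = 0; heap: [0-8 ALLOC][9-62 FREE]
Op 3: b = malloc(19) -> b = 9; heap: [0-8 ALLOC][9-27 ALLOC][28-62 FREE]
Op 4: b = realloc(b, 26) -> b = 9; heap: [0-8 ALLOC][9-34 ALLOC][35-62 FREE]
Op 5: free(a) -> (freed a); heap: [0-8 FREE][9-34 ALLOC][35-62 FREE]
Op 6: free(b) -> (freed b); heap: [0-62 FREE]
Op 7: c = malloc(20) -> c = 0; heap: [0-19 ALLOC][20-62 FREE]
malloc(21): first-fit scan over [0-19 ALLOC][20-62 FREE] -> 20

Answer: 20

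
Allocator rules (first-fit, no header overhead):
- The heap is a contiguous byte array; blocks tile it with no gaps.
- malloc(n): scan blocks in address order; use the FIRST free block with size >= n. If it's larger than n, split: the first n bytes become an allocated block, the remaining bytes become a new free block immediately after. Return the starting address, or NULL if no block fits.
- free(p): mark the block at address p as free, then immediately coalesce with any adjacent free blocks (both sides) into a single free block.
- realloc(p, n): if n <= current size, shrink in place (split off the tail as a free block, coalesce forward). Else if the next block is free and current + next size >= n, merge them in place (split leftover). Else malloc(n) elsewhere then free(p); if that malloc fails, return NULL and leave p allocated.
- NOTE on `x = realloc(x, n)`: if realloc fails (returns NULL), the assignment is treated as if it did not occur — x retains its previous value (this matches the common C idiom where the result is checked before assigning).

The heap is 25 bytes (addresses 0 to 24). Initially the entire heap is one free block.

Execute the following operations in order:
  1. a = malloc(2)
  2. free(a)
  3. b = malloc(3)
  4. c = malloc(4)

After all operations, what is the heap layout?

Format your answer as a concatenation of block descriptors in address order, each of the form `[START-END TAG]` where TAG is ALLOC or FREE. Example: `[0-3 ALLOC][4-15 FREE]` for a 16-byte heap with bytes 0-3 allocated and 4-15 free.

Answer: [0-2 ALLOC][3-6 ALLOC][7-24 FREE]

Derivation:
Op 1: a = malloc(2) -> a = 0; heap: [0-1 ALLOC][2-24 FREE]
Op 2: free(a) -> (freed a); heap: [0-24 FREE]
Op 3: b = malloc(3) -> b = 0; heap: [0-2 ALLOC][3-24 FREE]
Op 4: c = malloc(4) -> c = 3; heap: [0-2 ALLOC][3-6 ALLOC][7-24 FREE]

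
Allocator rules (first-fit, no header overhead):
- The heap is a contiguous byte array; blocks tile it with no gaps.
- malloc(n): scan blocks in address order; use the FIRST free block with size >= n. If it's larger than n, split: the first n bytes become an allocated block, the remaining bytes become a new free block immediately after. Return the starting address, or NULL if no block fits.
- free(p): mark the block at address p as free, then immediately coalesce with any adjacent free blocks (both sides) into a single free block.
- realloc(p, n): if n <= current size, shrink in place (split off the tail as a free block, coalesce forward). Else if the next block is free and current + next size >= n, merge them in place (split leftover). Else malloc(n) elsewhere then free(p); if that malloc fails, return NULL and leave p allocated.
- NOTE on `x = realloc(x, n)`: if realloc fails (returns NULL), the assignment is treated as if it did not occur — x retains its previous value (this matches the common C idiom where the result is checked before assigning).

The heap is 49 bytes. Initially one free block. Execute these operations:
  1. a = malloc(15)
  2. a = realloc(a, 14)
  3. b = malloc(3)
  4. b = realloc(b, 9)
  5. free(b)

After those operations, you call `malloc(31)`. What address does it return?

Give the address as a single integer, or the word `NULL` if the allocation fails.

Op 1: a = malloc(15) -> a = 0; heap: [0-14 ALLOC][15-48 FREE]
Op 2: a = realloc(a, 14) -> a = 0; heap: [0-13 ALLOC][14-48 FREE]
Op 3: b = malloc(3) -> b = 14; heap: [0-13 ALLOC][14-16 ALLOC][17-48 FREE]
Op 4: b = realloc(b, 9) -> b = 14; heap: [0-13 ALLOC][14-22 ALLOC][23-48 FREE]
Op 5: free(b) -> (freed b); heap: [0-13 ALLOC][14-48 FREE]
malloc(31): first-fit scan over [0-13 ALLOC][14-48 FREE] -> 14

Answer: 14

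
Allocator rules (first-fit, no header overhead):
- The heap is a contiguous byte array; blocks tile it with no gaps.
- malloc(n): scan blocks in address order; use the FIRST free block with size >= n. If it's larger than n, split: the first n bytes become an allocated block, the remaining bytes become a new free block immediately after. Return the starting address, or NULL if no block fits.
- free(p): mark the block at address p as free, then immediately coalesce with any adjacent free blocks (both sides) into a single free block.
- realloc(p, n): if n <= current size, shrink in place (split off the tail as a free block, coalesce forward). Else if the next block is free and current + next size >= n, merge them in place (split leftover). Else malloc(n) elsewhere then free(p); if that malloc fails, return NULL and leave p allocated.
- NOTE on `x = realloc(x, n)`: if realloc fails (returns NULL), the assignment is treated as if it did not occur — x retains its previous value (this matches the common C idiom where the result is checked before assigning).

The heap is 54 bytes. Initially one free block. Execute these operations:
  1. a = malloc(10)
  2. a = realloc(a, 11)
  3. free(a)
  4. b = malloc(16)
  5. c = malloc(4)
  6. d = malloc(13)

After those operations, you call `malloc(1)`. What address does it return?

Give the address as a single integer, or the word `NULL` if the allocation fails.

Op 1: a = malloc(10) -> a = 0; heap: [0-9 ALLOC][10-53 FREE]
Op 2: a = realloc(a, 11) -> a = 0; heap: [0-10 ALLOC][11-53 FREE]
Op 3: free(a) -> (freed a); heap: [0-53 FREE]
Op 4: b = malloc(16) -> b = 0; heap: [0-15 ALLOC][16-53 FREE]
Op 5: c = malloc(4) -> c = 16; heap: [0-15 ALLOC][16-19 ALLOC][20-53 FREE]
Op 6: d = malloc(13) -> d = 20; heap: [0-15 ALLOC][16-19 ALLOC][20-32 ALLOC][33-53 FREE]
malloc(1): first-fit scan over [0-15 ALLOC][16-19 ALLOC][20-32 ALLOC][33-53 FREE] -> 33

Answer: 33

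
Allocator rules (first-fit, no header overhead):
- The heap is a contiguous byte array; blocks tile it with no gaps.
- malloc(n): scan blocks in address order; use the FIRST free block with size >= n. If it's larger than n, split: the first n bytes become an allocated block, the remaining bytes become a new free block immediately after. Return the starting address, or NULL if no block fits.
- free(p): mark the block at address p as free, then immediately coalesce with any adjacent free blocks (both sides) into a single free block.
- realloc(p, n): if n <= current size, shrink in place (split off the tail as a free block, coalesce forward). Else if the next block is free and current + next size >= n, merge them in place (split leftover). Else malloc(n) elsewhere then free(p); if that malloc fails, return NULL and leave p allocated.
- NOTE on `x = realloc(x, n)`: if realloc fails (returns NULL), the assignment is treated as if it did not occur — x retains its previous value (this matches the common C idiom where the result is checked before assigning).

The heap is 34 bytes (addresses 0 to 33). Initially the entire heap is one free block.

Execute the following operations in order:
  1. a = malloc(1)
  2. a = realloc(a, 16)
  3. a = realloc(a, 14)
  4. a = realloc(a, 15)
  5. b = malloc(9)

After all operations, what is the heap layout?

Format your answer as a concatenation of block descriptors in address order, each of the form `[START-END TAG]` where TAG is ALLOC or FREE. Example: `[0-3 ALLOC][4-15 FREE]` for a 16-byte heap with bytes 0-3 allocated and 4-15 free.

Op 1: a = malloc(1) -> a = 0; heap: [0-0 ALLOC][1-33 FREE]
Op 2: a = realloc(a, 16) -> a = 0; heap: [0-15 ALLOC][16-33 FREE]
Op 3: a = realloc(a, 14) -> a = 0; heap: [0-13 ALLOC][14-33 FREE]
Op 4: a = realloc(a, 15) -> a = 0; heap: [0-14 ALLOC][15-33 FREE]
Op 5: b = malloc(9) -> b = 15; heap: [0-14 ALLOC][15-23 ALLOC][24-33 FREE]

Answer: [0-14 ALLOC][15-23 ALLOC][24-33 FREE]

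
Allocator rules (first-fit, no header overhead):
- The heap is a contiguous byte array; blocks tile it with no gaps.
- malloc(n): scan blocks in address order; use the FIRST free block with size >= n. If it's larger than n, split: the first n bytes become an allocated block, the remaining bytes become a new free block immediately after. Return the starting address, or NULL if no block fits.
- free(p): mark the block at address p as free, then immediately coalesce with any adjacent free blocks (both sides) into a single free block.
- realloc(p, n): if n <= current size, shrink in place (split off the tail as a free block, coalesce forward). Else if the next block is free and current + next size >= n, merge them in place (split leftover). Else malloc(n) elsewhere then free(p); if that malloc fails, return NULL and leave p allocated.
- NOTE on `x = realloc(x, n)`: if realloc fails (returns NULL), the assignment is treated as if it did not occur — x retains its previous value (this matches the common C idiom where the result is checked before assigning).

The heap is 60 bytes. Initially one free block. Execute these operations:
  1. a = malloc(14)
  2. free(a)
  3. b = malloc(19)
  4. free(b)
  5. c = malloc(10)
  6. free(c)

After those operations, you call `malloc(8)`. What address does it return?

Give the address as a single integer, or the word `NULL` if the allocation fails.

Op 1: a = malloc(14) -> a = 0; heap: [0-13 ALLOC][14-59 FREE]
Op 2: free(a) -> (freed a); heap: [0-59 FREE]
Op 3: b = malloc(19) -> b = 0; heap: [0-18 ALLOC][19-59 FREE]
Op 4: free(b) -> (freed b); heap: [0-59 FREE]
Op 5: c = malloc(10) -> c = 0; heap: [0-9 ALLOC][10-59 FREE]
Op 6: free(c) -> (freed c); heap: [0-59 FREE]
malloc(8): first-fit scan over [0-59 FREE] -> 0

Answer: 0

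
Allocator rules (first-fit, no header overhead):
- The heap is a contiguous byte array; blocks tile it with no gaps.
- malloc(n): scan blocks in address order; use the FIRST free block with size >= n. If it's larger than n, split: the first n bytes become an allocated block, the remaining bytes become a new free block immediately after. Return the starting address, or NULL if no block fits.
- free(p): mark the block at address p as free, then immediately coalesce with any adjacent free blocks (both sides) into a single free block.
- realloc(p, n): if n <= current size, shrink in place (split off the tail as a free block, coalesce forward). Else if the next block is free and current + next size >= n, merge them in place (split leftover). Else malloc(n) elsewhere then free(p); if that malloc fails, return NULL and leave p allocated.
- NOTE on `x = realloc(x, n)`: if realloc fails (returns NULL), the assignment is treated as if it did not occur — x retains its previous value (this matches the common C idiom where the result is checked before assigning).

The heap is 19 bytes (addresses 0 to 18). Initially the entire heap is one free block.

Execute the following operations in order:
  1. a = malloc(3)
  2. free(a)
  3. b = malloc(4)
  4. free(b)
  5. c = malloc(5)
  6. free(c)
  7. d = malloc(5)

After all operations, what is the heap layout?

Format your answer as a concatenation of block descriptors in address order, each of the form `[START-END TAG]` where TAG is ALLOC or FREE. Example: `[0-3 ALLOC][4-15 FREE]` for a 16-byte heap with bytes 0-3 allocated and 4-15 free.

Op 1: a = malloc(3) -> a = 0; heap: [0-2 ALLOC][3-18 FREE]
Op 2: free(a) -> (freed a); heap: [0-18 FREE]
Op 3: b = malloc(4) -> b = 0; heap: [0-3 ALLOC][4-18 FREE]
Op 4: free(b) -> (freed b); heap: [0-18 FREE]
Op 5: c = malloc(5) -> c = 0; heap: [0-4 ALLOC][5-18 FREE]
Op 6: free(c) -> (freed c); heap: [0-18 FREE]
Op 7: d = malloc(5) -> d = 0; heap: [0-4 ALLOC][5-18 FREE]

Answer: [0-4 ALLOC][5-18 FREE]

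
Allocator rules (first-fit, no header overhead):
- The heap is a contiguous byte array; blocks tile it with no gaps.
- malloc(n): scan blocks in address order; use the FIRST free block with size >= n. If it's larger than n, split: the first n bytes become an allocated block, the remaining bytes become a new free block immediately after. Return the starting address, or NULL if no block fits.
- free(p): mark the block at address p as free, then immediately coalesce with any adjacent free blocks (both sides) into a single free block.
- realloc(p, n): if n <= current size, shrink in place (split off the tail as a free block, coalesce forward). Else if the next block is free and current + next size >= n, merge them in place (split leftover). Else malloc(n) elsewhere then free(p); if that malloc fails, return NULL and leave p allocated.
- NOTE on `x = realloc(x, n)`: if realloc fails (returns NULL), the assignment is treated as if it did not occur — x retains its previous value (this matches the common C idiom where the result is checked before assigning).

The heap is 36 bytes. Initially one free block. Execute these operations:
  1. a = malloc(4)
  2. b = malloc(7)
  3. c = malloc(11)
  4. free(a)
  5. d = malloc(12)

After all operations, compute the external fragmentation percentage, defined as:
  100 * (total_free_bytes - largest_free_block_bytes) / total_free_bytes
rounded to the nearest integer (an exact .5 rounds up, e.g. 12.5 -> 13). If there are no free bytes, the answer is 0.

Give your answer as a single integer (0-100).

Answer: 33

Derivation:
Op 1: a = malloc(4) -> a = 0; heap: [0-3 ALLOC][4-35 FREE]
Op 2: b = malloc(7) -> b = 4; heap: [0-3 ALLOC][4-10 ALLOC][11-35 FREE]
Op 3: c = malloc(11) -> c = 11; heap: [0-3 ALLOC][4-10 ALLOC][11-21 ALLOC][22-35 FREE]
Op 4: free(a) -> (freed a); heap: [0-3 FREE][4-10 ALLOC][11-21 ALLOC][22-35 FREE]
Op 5: d = malloc(12) -> d = 22; heap: [0-3 FREE][4-10 ALLOC][11-21 ALLOC][22-33 ALLOC][34-35 FREE]
Free blocks: [4 2] total_free=6 largest=4 -> 100*(6-4)/6 = 200/6 ≈ 33.333 -> rounds to 33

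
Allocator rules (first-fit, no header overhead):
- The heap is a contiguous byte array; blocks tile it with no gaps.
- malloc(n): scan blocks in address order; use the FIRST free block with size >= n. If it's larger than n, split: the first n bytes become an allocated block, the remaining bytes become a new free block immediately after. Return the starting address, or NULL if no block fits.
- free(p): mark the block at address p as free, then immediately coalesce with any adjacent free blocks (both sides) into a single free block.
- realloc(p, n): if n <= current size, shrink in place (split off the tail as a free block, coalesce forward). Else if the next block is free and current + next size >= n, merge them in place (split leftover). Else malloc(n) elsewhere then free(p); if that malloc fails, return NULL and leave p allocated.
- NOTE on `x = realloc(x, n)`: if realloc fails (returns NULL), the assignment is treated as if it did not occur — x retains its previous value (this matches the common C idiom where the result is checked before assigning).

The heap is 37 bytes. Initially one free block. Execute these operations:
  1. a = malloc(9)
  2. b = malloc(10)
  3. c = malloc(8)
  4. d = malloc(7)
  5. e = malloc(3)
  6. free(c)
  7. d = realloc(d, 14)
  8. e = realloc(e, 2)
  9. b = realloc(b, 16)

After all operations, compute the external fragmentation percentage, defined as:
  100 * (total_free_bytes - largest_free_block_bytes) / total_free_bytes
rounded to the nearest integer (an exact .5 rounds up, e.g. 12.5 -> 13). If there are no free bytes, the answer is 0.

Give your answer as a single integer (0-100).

Answer: 33

Derivation:
Op 1: a = malloc(9) -> a = 0; heap: [0-8 ALLOC][9-36 FREE]
Op 2: b = malloc(10) -> b = 9; heap: [0-8 ALLOC][9-18 ALLOC][19-36 FREE]
Op 3: c = malloc(8) -> c = 19; heap: [0-8 ALLOC][9-18 ALLOC][19-26 ALLOC][27-36 FREE]
Op 4: d = malloc(7) -> d = 27; heap: [0-8 ALLOC][9-18 ALLOC][19-26 ALLOC][27-33 ALLOC][34-36 FREE]
Op 5: e = malloc(3) -> e = 34; heap: [0-8 ALLOC][9-18 ALLOC][19-26 ALLOC][27-33 ALLOC][34-36 ALLOC]
Op 6: free(c) -> (freed c); heap: [0-8 ALLOC][9-18 ALLOC][19-26 FREE][27-33 ALLOC][34-36 ALLOC]
Op 7: d = realloc(d, 14) -> NULL (d unchanged); heap: [0-8 ALLOC][9-18 ALLOC][19-26 FREE][27-33 ALLOC][34-36 ALLOC]
Op 8: e = realloc(e, 2) -> e = 34; heap: [0-8 ALLOC][9-18 ALLOC][19-26 FREE][27-33 ALLOC][34-35 ALLOC][36-36 FREE]
Op 9: b = realloc(b, 16) -> b = 9; heap: [0-8 ALLOC][9-24 ALLOC][25-26 FREE][27-33 ALLOC][34-35 ALLOC][36-36 FREE]
Free blocks: [2 1] total_free=3 largest=2 -> 100*(3-2)/3 = 100/3 ≈ 33.333 -> rounds to 33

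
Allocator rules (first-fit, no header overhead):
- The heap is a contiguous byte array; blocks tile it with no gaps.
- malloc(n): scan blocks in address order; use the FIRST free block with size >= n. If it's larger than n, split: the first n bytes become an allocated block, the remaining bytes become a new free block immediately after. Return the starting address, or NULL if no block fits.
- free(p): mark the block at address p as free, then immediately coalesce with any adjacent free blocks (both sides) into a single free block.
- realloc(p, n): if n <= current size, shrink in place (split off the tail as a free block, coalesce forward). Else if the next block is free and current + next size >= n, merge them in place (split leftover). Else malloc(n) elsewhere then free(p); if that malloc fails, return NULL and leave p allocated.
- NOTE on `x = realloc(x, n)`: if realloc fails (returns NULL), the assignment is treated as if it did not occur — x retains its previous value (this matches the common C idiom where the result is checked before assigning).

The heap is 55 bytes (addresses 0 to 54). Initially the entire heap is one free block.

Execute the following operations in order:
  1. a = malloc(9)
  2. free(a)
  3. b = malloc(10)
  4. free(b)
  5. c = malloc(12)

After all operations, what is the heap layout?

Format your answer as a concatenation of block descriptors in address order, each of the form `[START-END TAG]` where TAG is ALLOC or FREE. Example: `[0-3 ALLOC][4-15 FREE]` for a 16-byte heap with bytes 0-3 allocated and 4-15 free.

Answer: [0-11 ALLOC][12-54 FREE]

Derivation:
Op 1: a = malloc(9) -> a = 0; heap: [0-8 ALLOC][9-54 FREE]
Op 2: free(a) -> (freed a); heap: [0-54 FREE]
Op 3: b = malloc(10) -> b = 0; heap: [0-9 ALLOC][10-54 FREE]
Op 4: free(b) -> (freed b); heap: [0-54 FREE]
Op 5: c = malloc(12) -> c = 0; heap: [0-11 ALLOC][12-54 FREE]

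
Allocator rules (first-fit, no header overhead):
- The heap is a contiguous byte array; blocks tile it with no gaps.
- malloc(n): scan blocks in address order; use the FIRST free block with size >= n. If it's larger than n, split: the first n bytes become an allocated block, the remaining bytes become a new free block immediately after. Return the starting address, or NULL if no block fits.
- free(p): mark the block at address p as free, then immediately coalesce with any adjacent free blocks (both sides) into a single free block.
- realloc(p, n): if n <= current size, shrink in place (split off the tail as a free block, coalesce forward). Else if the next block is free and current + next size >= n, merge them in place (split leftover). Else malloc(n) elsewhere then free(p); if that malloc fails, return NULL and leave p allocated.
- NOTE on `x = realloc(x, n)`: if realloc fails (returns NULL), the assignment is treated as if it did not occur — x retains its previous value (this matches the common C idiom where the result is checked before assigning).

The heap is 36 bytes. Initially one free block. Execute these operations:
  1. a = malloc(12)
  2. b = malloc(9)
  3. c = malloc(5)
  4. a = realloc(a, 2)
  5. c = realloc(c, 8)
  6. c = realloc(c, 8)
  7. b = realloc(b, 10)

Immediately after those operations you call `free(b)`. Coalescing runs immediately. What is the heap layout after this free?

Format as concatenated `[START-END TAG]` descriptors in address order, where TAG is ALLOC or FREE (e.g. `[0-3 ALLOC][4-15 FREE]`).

Op 1: a = malloc(12) -> a = 0; heap: [0-11 ALLOC][12-35 FREE]
Op 2: b = malloc(9) -> b = 12; heap: [0-11 ALLOC][12-20 ALLOC][21-35 FREE]
Op 3: c = malloc(5) -> c = 21; heap: [0-11 ALLOC][12-20 ALLOC][21-25 ALLOC][26-35 FREE]
Op 4: a = realloc(a, 2) -> a = 0; heap: [0-1 ALLOC][2-11 FREE][12-20 ALLOC][21-25 ALLOC][26-35 FREE]
Op 5: c = realloc(c, 8) -> c = 21; heap: [0-1 ALLOC][2-11 FREE][12-20 ALLOC][21-28 ALLOC][29-35 FREE]
Op 6: c = realloc(c, 8) -> c = 21; heap: [0-1 ALLOC][2-11 FREE][12-20 ALLOC][21-28 ALLOC][29-35 FREE]
Op 7: b = realloc(b, 10) -> b = 2; heap: [0-1 ALLOC][2-11 ALLOC][12-20 FREE][21-28 ALLOC][29-35 FREE]
free(b): b = 2 -> block [2-11 ALLOC]; mark free, coalesce with adjacent free neighbors -> [0-1 ALLOC][2-20 FREE][21-28 ALLOC][29-35 FREE]

Answer: [0-1 ALLOC][2-20 FREE][21-28 ALLOC][29-35 FREE]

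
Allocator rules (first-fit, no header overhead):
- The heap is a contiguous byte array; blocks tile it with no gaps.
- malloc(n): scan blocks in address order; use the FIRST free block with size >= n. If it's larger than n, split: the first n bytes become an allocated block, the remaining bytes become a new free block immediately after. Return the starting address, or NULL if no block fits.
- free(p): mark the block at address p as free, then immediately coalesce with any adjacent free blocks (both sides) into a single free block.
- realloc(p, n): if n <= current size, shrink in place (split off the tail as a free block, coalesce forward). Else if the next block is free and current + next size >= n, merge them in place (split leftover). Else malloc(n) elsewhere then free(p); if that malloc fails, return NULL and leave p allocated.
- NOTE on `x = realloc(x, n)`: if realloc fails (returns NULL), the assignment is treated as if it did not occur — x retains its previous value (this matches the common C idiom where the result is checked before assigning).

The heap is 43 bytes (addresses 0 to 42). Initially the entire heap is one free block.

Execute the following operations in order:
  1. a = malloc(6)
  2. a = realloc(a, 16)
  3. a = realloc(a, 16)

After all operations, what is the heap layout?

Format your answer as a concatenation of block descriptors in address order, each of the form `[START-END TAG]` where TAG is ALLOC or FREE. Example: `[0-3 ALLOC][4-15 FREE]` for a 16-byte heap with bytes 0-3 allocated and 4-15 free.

Op 1: a = malloc(6) -> a = 0; heap: [0-5 ALLOC][6-42 FREE]
Op 2: a = realloc(a, 16) -> a = 0; heap: [0-15 ALLOC][16-42 FREE]
Op 3: a = realloc(a, 16) -> a = 0; heap: [0-15 ALLOC][16-42 FREE]

Answer: [0-15 ALLOC][16-42 FREE]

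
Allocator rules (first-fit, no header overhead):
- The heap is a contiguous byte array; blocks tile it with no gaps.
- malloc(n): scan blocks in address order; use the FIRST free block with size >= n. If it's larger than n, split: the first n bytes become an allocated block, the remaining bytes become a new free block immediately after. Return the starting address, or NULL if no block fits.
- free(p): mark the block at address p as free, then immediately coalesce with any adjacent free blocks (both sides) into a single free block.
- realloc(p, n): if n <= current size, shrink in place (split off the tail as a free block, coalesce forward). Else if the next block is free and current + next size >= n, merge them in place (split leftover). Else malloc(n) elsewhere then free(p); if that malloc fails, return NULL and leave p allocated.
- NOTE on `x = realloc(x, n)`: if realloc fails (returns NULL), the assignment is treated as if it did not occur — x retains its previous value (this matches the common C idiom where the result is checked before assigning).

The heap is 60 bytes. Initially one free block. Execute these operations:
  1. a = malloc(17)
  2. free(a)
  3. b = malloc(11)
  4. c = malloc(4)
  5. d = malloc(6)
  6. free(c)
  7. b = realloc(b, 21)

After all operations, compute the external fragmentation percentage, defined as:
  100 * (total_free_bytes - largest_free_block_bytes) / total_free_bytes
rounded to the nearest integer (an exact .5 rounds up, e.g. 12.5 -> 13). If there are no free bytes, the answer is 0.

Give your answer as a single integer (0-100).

Op 1: a = malloc(17) -> a = 0; heap: [0-16 ALLOC][17-59 FREE]
Op 2: free(a) -> (freed a); heap: [0-59 FREE]
Op 3: b = malloc(11) -> b = 0; heap: [0-10 ALLOC][11-59 FREE]
Op 4: c = malloc(4) -> c = 11; heap: [0-10 ALLOC][11-14 ALLOC][15-59 FREE]
Op 5: d = malloc(6) -> d = 15; heap: [0-10 ALLOC][11-14 ALLOC][15-20 ALLOC][21-59 FREE]
Op 6: free(c) -> (freed c); heap: [0-10 ALLOC][11-14 FREE][15-20 ALLOC][21-59 FREE]
Op 7: b = realloc(b, 21) -> b = 21; heap: [0-14 FREE][15-20 ALLOC][21-41 ALLOC][42-59 FREE]
Free blocks: [15 18] total_free=33 largest=18 -> 100*(33-18)/33 = 1500/33 ≈ 45.455 -> rounds to 45

Answer: 45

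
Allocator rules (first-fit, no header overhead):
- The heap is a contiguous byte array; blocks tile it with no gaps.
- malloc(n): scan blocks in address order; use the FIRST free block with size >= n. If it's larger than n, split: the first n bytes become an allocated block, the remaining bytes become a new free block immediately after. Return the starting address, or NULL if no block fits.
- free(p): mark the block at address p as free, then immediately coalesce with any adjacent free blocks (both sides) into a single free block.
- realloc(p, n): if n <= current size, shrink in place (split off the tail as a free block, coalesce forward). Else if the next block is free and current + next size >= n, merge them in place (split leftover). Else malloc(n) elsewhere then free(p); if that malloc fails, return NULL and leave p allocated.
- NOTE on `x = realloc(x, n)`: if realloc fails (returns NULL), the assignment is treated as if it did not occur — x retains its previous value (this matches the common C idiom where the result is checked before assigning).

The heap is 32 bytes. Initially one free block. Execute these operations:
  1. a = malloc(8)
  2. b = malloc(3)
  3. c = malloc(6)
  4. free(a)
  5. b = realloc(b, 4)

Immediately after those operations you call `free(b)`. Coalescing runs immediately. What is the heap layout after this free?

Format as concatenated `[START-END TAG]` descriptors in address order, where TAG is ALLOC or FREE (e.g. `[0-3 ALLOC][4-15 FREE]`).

Answer: [0-10 FREE][11-16 ALLOC][17-31 FREE]

Derivation:
Op 1: a = malloc(8) -> a = 0; heap: [0-7 ALLOC][8-31 FREE]
Op 2: b = malloc(3) -> b = 8; heap: [0-7 ALLOC][8-10 ALLOC][11-31 FREE]
Op 3: c = malloc(6) -> c = 11; heap: [0-7 ALLOC][8-10 ALLOC][11-16 ALLOC][17-31 FREE]
Op 4: free(a) -> (freed a); heap: [0-7 FREE][8-10 ALLOC][11-16 ALLOC][17-31 FREE]
Op 5: b = realloc(b, 4) -> b = 0; heap: [0-3 ALLOC][4-10 FREE][11-16 ALLOC][17-31 FREE]
free(b): b = 0 -> block [0-3 ALLOC]; mark free, coalesce with adjacent free neighbors -> [0-10 FREE][11-16 ALLOC][17-31 FREE]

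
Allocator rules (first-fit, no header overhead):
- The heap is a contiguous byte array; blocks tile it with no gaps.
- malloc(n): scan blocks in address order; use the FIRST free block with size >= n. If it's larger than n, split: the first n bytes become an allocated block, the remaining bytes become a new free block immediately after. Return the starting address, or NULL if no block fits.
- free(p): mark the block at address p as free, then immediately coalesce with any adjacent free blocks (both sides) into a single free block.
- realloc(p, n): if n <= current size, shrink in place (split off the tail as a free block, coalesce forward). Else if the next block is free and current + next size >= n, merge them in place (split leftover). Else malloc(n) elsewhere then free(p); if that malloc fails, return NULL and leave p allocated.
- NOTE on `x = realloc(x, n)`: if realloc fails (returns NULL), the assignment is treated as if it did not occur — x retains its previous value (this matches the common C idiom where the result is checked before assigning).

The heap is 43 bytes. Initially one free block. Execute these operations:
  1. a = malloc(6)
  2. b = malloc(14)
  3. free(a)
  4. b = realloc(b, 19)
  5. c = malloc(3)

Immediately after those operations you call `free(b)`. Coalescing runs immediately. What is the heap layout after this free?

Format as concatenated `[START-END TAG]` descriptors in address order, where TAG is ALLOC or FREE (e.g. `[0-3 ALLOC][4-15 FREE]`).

Answer: [0-2 ALLOC][3-42 FREE]

Derivation:
Op 1: a = malloc(6) -> a = 0; heap: [0-5 ALLOC][6-42 FREE]
Op 2: b = malloc(14) -> b = 6; heap: [0-5 ALLOC][6-19 ALLOC][20-42 FREE]
Op 3: free(a) -> (freed a); heap: [0-5 FREE][6-19 ALLOC][20-42 FREE]
Op 4: b = realloc(b, 19) -> b = 6; heap: [0-5 FREE][6-24 ALLOC][25-42 FREE]
Op 5: c = malloc(3) -> c = 0; heap: [0-2 ALLOC][3-5 FREE][6-24 ALLOC][25-42 FREE]
free(b): b = 6 -> block [6-24 ALLOC]; mark free, coalesce with adjacent free neighbors -> [0-2 ALLOC][3-42 FREE]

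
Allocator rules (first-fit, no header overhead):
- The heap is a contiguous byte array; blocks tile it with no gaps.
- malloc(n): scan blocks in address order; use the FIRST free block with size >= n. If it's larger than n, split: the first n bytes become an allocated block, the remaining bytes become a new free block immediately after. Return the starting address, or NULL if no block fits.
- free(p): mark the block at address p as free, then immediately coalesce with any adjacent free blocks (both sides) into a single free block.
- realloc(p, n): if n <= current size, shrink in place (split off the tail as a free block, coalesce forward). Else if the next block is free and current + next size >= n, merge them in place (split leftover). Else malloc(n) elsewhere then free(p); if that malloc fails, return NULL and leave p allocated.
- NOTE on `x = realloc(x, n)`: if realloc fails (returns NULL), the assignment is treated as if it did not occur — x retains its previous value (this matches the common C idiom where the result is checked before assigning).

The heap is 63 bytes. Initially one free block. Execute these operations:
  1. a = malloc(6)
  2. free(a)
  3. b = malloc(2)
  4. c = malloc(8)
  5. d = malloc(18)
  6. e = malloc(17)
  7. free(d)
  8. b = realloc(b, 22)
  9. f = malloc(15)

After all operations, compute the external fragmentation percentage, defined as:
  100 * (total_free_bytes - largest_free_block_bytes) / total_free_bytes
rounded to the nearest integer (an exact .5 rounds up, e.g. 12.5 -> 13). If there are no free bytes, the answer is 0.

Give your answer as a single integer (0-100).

Op 1: a = malloc(6) -> a = 0; heap: [0-5 ALLOC][6-62 FREE]
Op 2: free(a) -> (freed a); heap: [0-62 FREE]
Op 3: b = malloc(2) -> b = 0; heap: [0-1 ALLOC][2-62 FREE]
Op 4: c = malloc(8) -> c = 2; heap: [0-1 ALLOC][2-9 ALLOC][10-62 FREE]
Op 5: d = malloc(18) -> d = 10; heap: [0-1 ALLOC][2-9 ALLOC][10-27 ALLOC][28-62 FREE]
Op 6: e = malloc(17) -> e = 28; heap: [0-1 ALLOC][2-9 ALLOC][10-27 ALLOC][28-44 ALLOC][45-62 FREE]
Op 7: free(d) -> (freed d); heap: [0-1 ALLOC][2-9 ALLOC][10-27 FREE][28-44 ALLOC][45-62 FREE]
Op 8: b = realloc(b, 22) -> NULL (b unchanged); heap: [0-1 ALLOC][2-9 ALLOC][10-27 FREE][28-44 ALLOC][45-62 FREE]
Op 9: f = malloc(15) -> f = 10; heap: [0-1 ALLOC][2-9 ALLOC][10-24 ALLOC][25-27 FREE][28-44 ALLOC][45-62 FREE]
Free blocks: [3 18] total_free=21 largest=18 -> 100*(21-18)/21 = 300/21 ≈ 14.286 -> rounds to 14

Answer: 14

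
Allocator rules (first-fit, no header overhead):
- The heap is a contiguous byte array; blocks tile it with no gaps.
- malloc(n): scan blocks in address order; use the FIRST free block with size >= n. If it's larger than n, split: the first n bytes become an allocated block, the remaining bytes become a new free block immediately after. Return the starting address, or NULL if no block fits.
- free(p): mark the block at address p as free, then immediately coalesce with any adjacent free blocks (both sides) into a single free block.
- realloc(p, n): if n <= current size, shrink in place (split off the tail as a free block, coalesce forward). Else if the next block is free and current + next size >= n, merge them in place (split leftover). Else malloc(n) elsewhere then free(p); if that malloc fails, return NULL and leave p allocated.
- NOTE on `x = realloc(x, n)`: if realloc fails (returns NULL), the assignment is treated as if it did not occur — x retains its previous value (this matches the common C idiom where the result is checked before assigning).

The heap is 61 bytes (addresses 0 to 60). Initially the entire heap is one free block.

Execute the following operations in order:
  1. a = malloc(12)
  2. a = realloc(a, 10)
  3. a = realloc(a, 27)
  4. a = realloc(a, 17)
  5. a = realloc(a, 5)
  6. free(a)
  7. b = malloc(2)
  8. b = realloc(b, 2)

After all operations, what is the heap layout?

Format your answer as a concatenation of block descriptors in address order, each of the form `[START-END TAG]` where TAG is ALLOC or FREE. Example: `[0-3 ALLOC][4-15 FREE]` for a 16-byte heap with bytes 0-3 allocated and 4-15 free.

Answer: [0-1 ALLOC][2-60 FREE]

Derivation:
Op 1: a = malloc(12) -> a = 0; heap: [0-11 ALLOC][12-60 FREE]
Op 2: a = realloc(a, 10) -> a = 0; heap: [0-9 ALLOC][10-60 FREE]
Op 3: a = realloc(a, 27) -> a = 0; heap: [0-26 ALLOC][27-60 FREE]
Op 4: a = realloc(a, 17) -> a = 0; heap: [0-16 ALLOC][17-60 FREE]
Op 5: a = realloc(a, 5) -> a = 0; heap: [0-4 ALLOC][5-60 FREE]
Op 6: free(a) -> (freed a); heap: [0-60 FREE]
Op 7: b = malloc(2) -> b = 0; heap: [0-1 ALLOC][2-60 FREE]
Op 8: b = realloc(b, 2) -> b = 0; heap: [0-1 ALLOC][2-60 FREE]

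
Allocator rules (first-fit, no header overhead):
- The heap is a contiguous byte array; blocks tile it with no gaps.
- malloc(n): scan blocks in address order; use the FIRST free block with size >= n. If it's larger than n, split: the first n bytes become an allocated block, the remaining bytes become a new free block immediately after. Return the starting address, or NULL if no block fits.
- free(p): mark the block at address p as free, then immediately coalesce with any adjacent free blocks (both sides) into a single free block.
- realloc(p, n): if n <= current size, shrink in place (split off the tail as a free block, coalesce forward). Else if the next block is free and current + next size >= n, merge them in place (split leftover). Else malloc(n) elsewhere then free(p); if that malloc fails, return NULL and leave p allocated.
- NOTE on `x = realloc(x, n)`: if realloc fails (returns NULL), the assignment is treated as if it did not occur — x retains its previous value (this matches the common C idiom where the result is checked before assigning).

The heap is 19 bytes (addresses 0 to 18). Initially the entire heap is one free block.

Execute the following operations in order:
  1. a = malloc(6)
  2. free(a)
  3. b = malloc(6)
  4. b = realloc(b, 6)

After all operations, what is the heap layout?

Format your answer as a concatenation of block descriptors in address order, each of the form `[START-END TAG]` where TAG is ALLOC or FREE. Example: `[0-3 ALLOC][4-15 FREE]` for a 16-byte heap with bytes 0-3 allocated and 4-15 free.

Answer: [0-5 ALLOC][6-18 FREE]

Derivation:
Op 1: a = malloc(6) -> a = 0; heap: [0-5 ALLOC][6-18 FREE]
Op 2: free(a) -> (freed a); heap: [0-18 FREE]
Op 3: b = malloc(6) -> b = 0; heap: [0-5 ALLOC][6-18 FREE]
Op 4: b = realloc(b, 6) -> b = 0; heap: [0-5 ALLOC][6-18 FREE]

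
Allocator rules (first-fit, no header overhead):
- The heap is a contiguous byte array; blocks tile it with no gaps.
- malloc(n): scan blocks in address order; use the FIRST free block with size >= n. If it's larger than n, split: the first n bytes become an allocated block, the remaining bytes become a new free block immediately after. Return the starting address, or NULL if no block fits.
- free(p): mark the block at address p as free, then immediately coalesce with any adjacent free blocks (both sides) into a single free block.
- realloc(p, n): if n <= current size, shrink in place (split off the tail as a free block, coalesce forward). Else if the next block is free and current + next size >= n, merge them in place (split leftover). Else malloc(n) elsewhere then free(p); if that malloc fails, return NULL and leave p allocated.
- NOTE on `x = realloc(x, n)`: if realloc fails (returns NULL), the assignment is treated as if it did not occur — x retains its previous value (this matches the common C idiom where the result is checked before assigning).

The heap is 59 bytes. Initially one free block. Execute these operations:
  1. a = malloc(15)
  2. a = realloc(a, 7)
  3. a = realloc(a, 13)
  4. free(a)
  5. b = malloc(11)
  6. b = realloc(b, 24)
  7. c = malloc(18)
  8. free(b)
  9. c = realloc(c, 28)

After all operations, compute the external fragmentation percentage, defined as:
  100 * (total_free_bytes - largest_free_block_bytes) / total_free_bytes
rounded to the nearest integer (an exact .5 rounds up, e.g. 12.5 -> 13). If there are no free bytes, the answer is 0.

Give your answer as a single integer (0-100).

Answer: 23

Derivation:
Op 1: a = malloc(15) -> a = 0; heap: [0-14 ALLOC][15-58 FREE]
Op 2: a = realloc(a, 7) -> a = 0; heap: [0-6 ALLOC][7-58 FREE]
Op 3: a = realloc(a, 13) -> a = 0; heap: [0-12 ALLOC][13-58 FREE]
Op 4: free(a) -> (freed a); heap: [0-58 FREE]
Op 5: b = malloc(11) -> b = 0; heap: [0-10 ALLOC][11-58 FREE]
Op 6: b = realloc(b, 24) -> b = 0; heap: [0-23 ALLOC][24-58 FREE]
Op 7: c = malloc(18) -> c = 24; heap: [0-23 ALLOC][24-41 ALLOC][42-58 FREE]
Op 8: free(b) -> (freed b); heap: [0-23 FREE][24-41 ALLOC][42-58 FREE]
Op 9: c = realloc(c, 28) -> c = 24; heap: [0-23 FREE][24-51 ALLOC][52-58 FREE]
Free blocks: [24 7] total_free=31 largest=24 -> 100*(31-24)/31 = 700/31 ≈ 22.581 -> rounds to 23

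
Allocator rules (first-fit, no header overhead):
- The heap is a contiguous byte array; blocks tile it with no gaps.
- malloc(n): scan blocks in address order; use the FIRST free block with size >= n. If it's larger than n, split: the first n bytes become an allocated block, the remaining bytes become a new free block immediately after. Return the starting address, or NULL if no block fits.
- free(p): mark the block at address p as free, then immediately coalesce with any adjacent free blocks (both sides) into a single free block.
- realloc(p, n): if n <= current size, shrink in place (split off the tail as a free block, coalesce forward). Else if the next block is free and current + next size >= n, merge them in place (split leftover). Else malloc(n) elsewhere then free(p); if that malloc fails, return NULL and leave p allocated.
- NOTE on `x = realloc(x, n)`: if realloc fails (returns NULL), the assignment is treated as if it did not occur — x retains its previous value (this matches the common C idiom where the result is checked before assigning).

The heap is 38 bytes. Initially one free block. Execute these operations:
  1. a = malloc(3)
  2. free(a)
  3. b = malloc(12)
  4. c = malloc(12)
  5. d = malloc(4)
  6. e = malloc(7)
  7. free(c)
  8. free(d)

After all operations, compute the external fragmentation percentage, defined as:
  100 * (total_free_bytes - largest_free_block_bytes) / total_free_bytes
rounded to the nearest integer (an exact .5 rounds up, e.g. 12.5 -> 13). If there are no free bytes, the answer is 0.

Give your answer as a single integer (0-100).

Op 1: a = malloc(3) -> a = 0; heap: [0-2 ALLOC][3-37 FREE]
Op 2: free(a) -> (freed a); heap: [0-37 FREE]
Op 3: b = malloc(12) -> b = 0; heap: [0-11 ALLOC][12-37 FREE]
Op 4: c = malloc(12) -> c = 12; heap: [0-11 ALLOC][12-23 ALLOC][24-37 FREE]
Op 5: d = malloc(4) -> d = 24; heap: [0-11 ALLOC][12-23 ALLOC][24-27 ALLOC][28-37 FREE]
Op 6: e = malloc(7) -> e = 28; heap: [0-11 ALLOC][12-23 ALLOC][24-27 ALLOC][28-34 ALLOC][35-37 FREE]
Op 7: free(c) -> (freed c); heap: [0-11 ALLOC][12-23 FREE][24-27 ALLOC][28-34 ALLOC][35-37 FREE]
Op 8: free(d) -> (freed d); heap: [0-11 ALLOC][12-27 FREE][28-34 ALLOC][35-37 FREE]
Free blocks: [16 3] total_free=19 largest=16 -> 100*(19-16)/19 = 300/19 ≈ 15.789 -> rounds to 16

Answer: 16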